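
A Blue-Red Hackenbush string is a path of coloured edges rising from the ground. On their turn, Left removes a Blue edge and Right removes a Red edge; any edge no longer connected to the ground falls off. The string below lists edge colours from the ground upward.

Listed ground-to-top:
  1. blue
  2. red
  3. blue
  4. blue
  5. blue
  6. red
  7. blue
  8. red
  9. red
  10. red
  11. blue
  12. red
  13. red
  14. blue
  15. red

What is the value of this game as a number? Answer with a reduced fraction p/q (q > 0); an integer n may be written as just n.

edge 1 of 15 (blue): { 0 | ∅ } so 1
edge 2 of 15 (red): { 0 | 1 } so 1/2
edge 3 of 15 (blue): { 0 1/2 | 1 } so 3/4
edge 4 of 15 (blue): { 0 1/2 3/4 | 1 } so 7/8
edge 5 of 15 (blue): { 0 1/2 3/4 7/8 | 1 } so 15/16
edge 6 of 15 (red): { 0 1/2 3/4 7/8 | 15/16 1 } so 29/32
edge 7 of 15 (blue): { 0 1/2 3/4 7/8 29/32 | 15/16 1 } so 59/64
edge 8 of 15 (red): { 0 1/2 3/4 7/8 29/32 | 59/64 15/16 1 } so 117/128
edge 9 of 15 (red): { 0 1/2 3/4 7/8 29/32 | 117/128 59/64 15/16 1 } so 233/256
edge 10 of 15 (red): { 0 1/2 3/4 7/8 29/32 | 233/256 117/128 59/64 15/16 1 } so 465/512
edge 11 of 15 (blue): { 0 1/2 3/4 7/8 29/32 465/512 | 233/256 117/128 59/64 15/16 1 } so 931/1024
edge 12 of 15 (red): { 0 1/2 3/4 7/8 29/32 465/512 | 931/1024 233/256 117/128 59/64 15/16 1 } so 1861/2048
edge 13 of 15 (red): { 0 1/2 3/4 7/8 29/32 465/512 | 1861/2048 931/1024 233/256 117/128 59/64 15/16 1 } so 3721/4096
edge 14 of 15 (blue): { 0 1/2 3/4 7/8 29/32 465/512 3721/4096 | 1861/2048 931/1024 233/256 117/128 59/64 15/16 1 } so 7443/8192
edge 15 of 15 (red): { 0 1/2 3/4 7/8 29/32 465/512 3721/4096 | 7443/8192 1861/2048 931/1024 233/256 117/128 59/64 15/16 1 } so 14885/16384

14885/16384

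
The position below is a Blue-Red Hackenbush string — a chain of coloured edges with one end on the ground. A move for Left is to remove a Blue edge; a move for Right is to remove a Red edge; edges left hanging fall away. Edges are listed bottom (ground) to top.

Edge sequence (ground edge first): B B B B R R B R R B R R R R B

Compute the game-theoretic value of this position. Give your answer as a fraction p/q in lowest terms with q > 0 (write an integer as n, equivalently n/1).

6723/2048

Prefix values for B B B B R R B R R B R R R R B via {L|R} + simplicity:
g_1 [B]  L=[0]  R=[]  — 1
g_2 [BB]  L=[0, 1]  R=[]  — 2
g_3 [BBB]  L=[0, 1, 2]  R=[]  — 3
g_4 [BBBB]  L=[0, 1, 2, 3]  R=[]  — 4
g_5 [BBBBR]  L=[0, 1, 2, 3]  R=[4]  — 7/2
g_6 [BBBBRR]  L=[0, 1, 2, 3]  R=[7/2, 4]  — 13/4
g_7 [BBBBRRB]  L=[0, 1, 2, 3, 13/4]  R=[7/2, 4]  — 27/8
g_8 [BBBBRRBR]  L=[0, 1, 2, 3, 13/4]  R=[27/8, 7/2, 4]  — 53/16
g_9 [BBBBRRBRR]  L=[0, 1, 2, 3, 13/4]  R=[53/16, 27/8, 7/2, 4]  — 105/32
g_10 [BBBBRRBRRB]  L=[0, 1, 2, 3, 13/4, 105/32]  R=[53/16, 27/8, 7/2, 4]  — 211/64
g_11 [BBBBRRBRRBR]  L=[0, 1, 2, 3, 13/4, 105/32]  R=[211/64, 53/16, 27/8, 7/2, 4]  — 421/128
g_12 [BBBBRRBRRBRR]  L=[0, 1, 2, 3, 13/4, 105/32]  R=[421/128, 211/64, 53/16, 27/8, 7/2, 4]  — 841/256
g_13 [BBBBRRBRRBRRR]  L=[0, 1, 2, 3, 13/4, 105/32]  R=[841/256, 421/128, 211/64, 53/16, 27/8, 7/2, 4]  — 1681/512
g_14 [BBBBRRBRRBRRRR]  L=[0, 1, 2, 3, 13/4, 105/32]  R=[1681/512, 841/256, 421/128, 211/64, 53/16, 27/8, 7/2, 4]  — 3361/1024
g_15 [BBBBRRBRRBRRRRB]  L=[0, 1, 2, 3, 13/4, 105/32, 3361/1024]  R=[1681/512, 841/256, 421/128, 211/64, 53/16, 27/8, 7/2, 4]  — 6723/2048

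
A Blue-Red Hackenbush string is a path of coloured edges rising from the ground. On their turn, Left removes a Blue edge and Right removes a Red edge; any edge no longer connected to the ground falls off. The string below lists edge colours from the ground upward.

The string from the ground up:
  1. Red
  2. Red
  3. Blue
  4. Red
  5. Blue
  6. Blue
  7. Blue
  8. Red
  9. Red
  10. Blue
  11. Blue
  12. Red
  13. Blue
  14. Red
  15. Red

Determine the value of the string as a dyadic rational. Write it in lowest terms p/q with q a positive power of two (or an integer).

-12695/8192

step 1: add Red to get R; options L={ — } R={ 0 } gives -1
step 2: add Red to get RR; options L={ — } R={ -1; 0 } gives -2
step 3: add Blue to get RRB; options L={ -2 } R={ -1; 0 } gives -3/2
step 4: add Red to get RRBR; options L={ -2 } R={ -3/2; -1; 0 } gives -7/4
step 5: add Blue to get RRBRB; options L={ -2; -7/4 } R={ -3/2; -1; 0 } gives -13/8
step 6: add Blue to get RRBRBB; options L={ -2; -7/4; -13/8 } R={ -3/2; -1; 0 } gives -25/16
step 7: add Blue to get RRBRBBB; options L={ -2; -7/4; -13/8; -25/16 } R={ -3/2; -1; 0 } gives -49/32
step 8: add Red to get RRBRBBBR; options L={ -2; -7/4; -13/8; -25/16 } R={ -49/32; -3/2; -1; 0 } gives -99/64
step 9: add Red to get RRBRBBBRR; options L={ -2; -7/4; -13/8; -25/16 } R={ -99/64; -49/32; -3/2; -1; 0 } gives -199/128
step 10: add Blue to get RRBRBBBRRB; options L={ -2; -7/4; -13/8; -25/16; -199/128 } R={ -99/64; -49/32; -3/2; -1; 0 } gives -397/256
step 11: add Blue to get RRBRBBBRRBB; options L={ -2; -7/4; -13/8; -25/16; -199/128; -397/256 } R={ -99/64; -49/32; -3/2; -1; 0 } gives -793/512
step 12: add Red to get RRBRBBBRRBBR; options L={ -2; -7/4; -13/8; -25/16; -199/128; -397/256 } R={ -793/512; -99/64; -49/32; -3/2; -1; 0 } gives -1587/1024
step 13: add Blue to get RRBRBBBRRBBRB; options L={ -2; -7/4; -13/8; -25/16; -199/128; -397/256; -1587/1024 } R={ -793/512; -99/64; -49/32; -3/2; -1; 0 } gives -3173/2048
step 14: add Red to get RRBRBBBRRBBRBR; options L={ -2; -7/4; -13/8; -25/16; -199/128; -397/256; -1587/1024 } R={ -3173/2048; -793/512; -99/64; -49/32; -3/2; -1; 0 } gives -6347/4096
step 15: add Red to get RRBRBBBRRBBRBRR; options L={ -2; -7/4; -13/8; -25/16; -199/128; -397/256; -1587/1024 } R={ -6347/4096; -3173/2048; -793/512; -99/64; -49/32; -3/2; -1; 0 } gives -12695/8192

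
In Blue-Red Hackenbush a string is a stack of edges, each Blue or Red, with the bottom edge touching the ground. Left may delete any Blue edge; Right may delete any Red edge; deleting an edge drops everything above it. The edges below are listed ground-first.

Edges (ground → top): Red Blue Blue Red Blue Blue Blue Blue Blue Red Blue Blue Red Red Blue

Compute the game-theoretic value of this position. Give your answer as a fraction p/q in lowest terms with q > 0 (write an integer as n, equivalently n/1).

-4173/16384

1 of 15 · R · max L −∞ · min R 0 -> -1
2 of 15 · RB · max L -1 · min R 0 -> -1/2
3 of 15 · RBB · max L -1/2 · min R 0 -> -1/4
4 of 15 · RBBR · max L -1/2 · min R -1/4 -> -3/8
5 of 15 · RBBRB · max L -3/8 · min R -1/4 -> -5/16
6 of 15 · RBBRBB · max L -5/16 · min R -1/4 -> -9/32
7 of 15 · RBBRBBB · max L -9/32 · min R -1/4 -> -17/64
8 of 15 · RBBRBBBB · max L -17/64 · min R -1/4 -> -33/128
9 of 15 · RBBRBBBBB · max L -33/128 · min R -1/4 -> -65/256
10 of 15 · RBBRBBBBBR · max L -33/128 · min R -65/256 -> -131/512
11 of 15 · RBBRBBBBBRB · max L -131/512 · min R -65/256 -> -261/1024
12 of 15 · RBBRBBBBBRBB · max L -261/1024 · min R -65/256 -> -521/2048
13 of 15 · RBBRBBBBBRBBR · max L -261/1024 · min R -521/2048 -> -1043/4096
14 of 15 · RBBRBBBBBRBBRR · max L -261/1024 · min R -1043/4096 -> -2087/8192
15 of 15 · RBBRBBBBBRBBRRB · max L -2087/8192 · min R -1043/4096 -> -4173/16384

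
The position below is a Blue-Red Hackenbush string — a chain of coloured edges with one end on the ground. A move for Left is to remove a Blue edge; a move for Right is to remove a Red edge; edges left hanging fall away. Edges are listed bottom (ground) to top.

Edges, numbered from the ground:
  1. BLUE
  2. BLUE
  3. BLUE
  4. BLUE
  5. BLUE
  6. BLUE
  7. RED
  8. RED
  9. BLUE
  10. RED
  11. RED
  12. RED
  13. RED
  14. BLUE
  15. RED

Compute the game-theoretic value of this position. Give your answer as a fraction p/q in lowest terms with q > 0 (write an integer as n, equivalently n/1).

Recurse on prefixes of the 15-edge string BLUE BLUE BLUE BLUE BLUE BLUE RED RED BLUE RED RED RED RED BLUE RED:
v(B) = { 0 | (no moves) } → 1
v(BB) = { 0, 1 | (no moves) } → 2
v(BBB) = { 0, 1, 2 | (no moves) } → 3
v(BBBB) = { 0, 1, 2, 3 | (no moves) } → 4
v(BBBBB) = { 0, 1, 2, 3, 4 | (no moves) } → 5
v(BBBBBB) = { 0, 1, 2, 3, 4, 5 | (no moves) } → 6
v(BBBBBBR) = { 0, 1, 2, 3, 4, 5 | 6 } → 11/2
v(BBBBBBRR) = { 0, 1, 2, 3, 4, 5 | 11/2, 6 } → 21/4
v(BBBBBBRRB) = { 0, 1, 2, 3, 4, 5, 21/4 | 11/2, 6 } → 43/8
v(BBBBBBRRBR) = { 0, 1, 2, 3, 4, 5, 21/4 | 43/8, 11/2, 6 } → 85/16
v(BBBBBBRRBRR) = { 0, 1, 2, 3, 4, 5, 21/4 | 85/16, 43/8, 11/2, 6 } → 169/32
v(BBBBBBRRBRRR) = { 0, 1, 2, 3, 4, 5, 21/4 | 169/32, 85/16, 43/8, 11/2, 6 } → 337/64
v(BBBBBBRRBRRRR) = { 0, 1, 2, 3, 4, 5, 21/4 | 337/64, 169/32, 85/16, 43/8, 11/2, 6 } → 673/128
v(BBBBBBRRBRRRRB) = { 0, 1, 2, 3, 4, 5, 21/4, 673/128 | 337/64, 169/32, 85/16, 43/8, 11/2, 6 } → 1347/256
v(BBBBBBRRBRRRRBR) = { 0, 1, 2, 3, 4, 5, 21/4, 673/128 | 1347/256, 337/64, 169/32, 85/16, 43/8, 11/2, 6 } → 2693/512

2693/512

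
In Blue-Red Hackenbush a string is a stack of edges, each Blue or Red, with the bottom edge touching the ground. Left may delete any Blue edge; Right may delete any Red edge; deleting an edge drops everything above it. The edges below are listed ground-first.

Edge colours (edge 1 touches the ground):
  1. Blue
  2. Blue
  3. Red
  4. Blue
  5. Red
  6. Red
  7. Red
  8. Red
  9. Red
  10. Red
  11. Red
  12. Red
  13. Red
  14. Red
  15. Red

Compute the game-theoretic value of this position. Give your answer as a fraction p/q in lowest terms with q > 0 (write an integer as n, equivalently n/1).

12289/8192

val_1 [B]  L=[0]  R=[∅]  = 1
val_2 [BB]  L=[0; 1]  R=[∅]  = 2
val_3 [BBR]  L=[0; 1]  R=[2]  = 3/2
val_4 [BBRB]  L=[0; 1; 3/2]  R=[2]  = 7/4
val_5 [BBRBR]  L=[0; 1; 3/2]  R=[7/4; 2]  = 13/8
val_6 [BBRBRR]  L=[0; 1; 3/2]  R=[13/8; 7/4; 2]  = 25/16
val_7 [BBRBRRR]  L=[0; 1; 3/2]  R=[25/16; 13/8; 7/4; 2]  = 49/32
val_8 [BBRBRRRR]  L=[0; 1; 3/2]  R=[49/32; 25/16; 13/8; 7/4; 2]  = 97/64
val_9 [BBRBRRRRR]  L=[0; 1; 3/2]  R=[97/64; 49/32; 25/16; 13/8; 7/4; 2]  = 193/128
val_10 [BBRBRRRRRR]  L=[0; 1; 3/2]  R=[193/128; 97/64; 49/32; 25/16; 13/8; 7/4; 2]  = 385/256
val_11 [BBRBRRRRRRR]  L=[0; 1; 3/2]  R=[385/256; 193/128; 97/64; 49/32; 25/16; 13/8; 7/4; 2]  = 769/512
val_12 [BBRBRRRRRRRR]  L=[0; 1; 3/2]  R=[769/512; 385/256; 193/128; 97/64; 49/32; 25/16; 13/8; 7/4; 2]  = 1537/1024
val_13 [BBRBRRRRRRRRR]  L=[0; 1; 3/2]  R=[1537/1024; 769/512; 385/256; 193/128; 97/64; 49/32; 25/16; 13/8; 7/4; 2]  = 3073/2048
val_14 [BBRBRRRRRRRRRR]  L=[0; 1; 3/2]  R=[3073/2048; 1537/1024; 769/512; 385/256; 193/128; 97/64; 49/32; 25/16; 13/8; 7/4; 2]  = 6145/4096
val_15 [BBRBRRRRRRRRRRR]  L=[0; 1; 3/2]  R=[6145/4096; 3073/2048; 1537/1024; 769/512; 385/256; 193/128; 97/64; 49/32; 25/16; 13/8; 7/4; 2]  = 12289/8192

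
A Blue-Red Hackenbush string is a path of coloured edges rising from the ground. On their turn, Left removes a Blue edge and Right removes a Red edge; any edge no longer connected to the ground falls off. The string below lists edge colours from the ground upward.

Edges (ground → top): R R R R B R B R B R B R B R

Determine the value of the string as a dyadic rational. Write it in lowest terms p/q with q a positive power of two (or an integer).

Recurse on prefixes of the 14-edge string R R R R B R B R B R B R B R:
edge 1 of 14 (R): {  | 0 } -> -1
edge 2 of 14 (R): {  | -1,0 } -> -2
edge 3 of 14 (R): {  | -2,-1,0 } -> -3
edge 4 of 14 (R): {  | -3,-2,-1,0 } -> -4
edge 5 of 14 (B): { -4 | -3,-2,-1,0 } -> -7/2
edge 6 of 14 (R): { -4 | -7/2,-3,-2,-1,0 } -> -15/4
edge 7 of 14 (B): { -4,-15/4 | -7/2,-3,-2,-1,0 } -> -29/8
edge 8 of 14 (R): { -4,-15/4 | -29/8,-7/2,-3,-2,-1,0 } -> -59/16
edge 9 of 14 (B): { -4,-15/4,-59/16 | -29/8,-7/2,-3,-2,-1,0 } -> -117/32
edge 10 of 14 (R): { -4,-15/4,-59/16 | -117/32,-29/8,-7/2,-3,-2,-1,0 } -> -235/64
edge 11 of 14 (B): { -4,-15/4,-59/16,-235/64 | -117/32,-29/8,-7/2,-3,-2,-1,0 } -> -469/128
edge 12 of 14 (R): { -4,-15/4,-59/16,-235/64 | -469/128,-117/32,-29/8,-7/2,-3,-2,-1,0 } -> -939/256
edge 13 of 14 (B): { -4,-15/4,-59/16,-235/64,-939/256 | -469/128,-117/32,-29/8,-7/2,-3,-2,-1,0 } -> -1877/512
edge 14 of 14 (R): { -4,-15/4,-59/16,-235/64,-939/256 | -1877/512,-469/128,-117/32,-29/8,-7/2,-3,-2,-1,0 } -> -3755/1024

-3755/1024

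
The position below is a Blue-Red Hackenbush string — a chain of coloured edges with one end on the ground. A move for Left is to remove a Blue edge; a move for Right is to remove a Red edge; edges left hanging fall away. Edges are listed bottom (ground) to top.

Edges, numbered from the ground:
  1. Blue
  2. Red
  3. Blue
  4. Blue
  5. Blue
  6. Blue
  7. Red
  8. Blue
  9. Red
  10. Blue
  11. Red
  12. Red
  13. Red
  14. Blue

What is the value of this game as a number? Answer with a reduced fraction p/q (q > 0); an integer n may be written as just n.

7843/8192

step 1: add Blue to get B; options L={ 0 } R={ — } -> 1
step 2: add Red to get BR; options L={ 0 } R={ 1 } -> 1/2
step 3: add Blue to get BRB; options L={ 0 1/2 } R={ 1 } -> 3/4
step 4: add Blue to get BRBB; options L={ 0 1/2 3/4 } R={ 1 } -> 7/8
step 5: add Blue to get BRBBB; options L={ 0 1/2 3/4 7/8 } R={ 1 } -> 15/16
step 6: add Blue to get BRBBBB; options L={ 0 1/2 3/4 7/8 15/16 } R={ 1 } -> 31/32
step 7: add Red to get BRBBBBR; options L={ 0 1/2 3/4 7/8 15/16 } R={ 31/32 1 } -> 61/64
step 8: add Blue to get BRBBBBRB; options L={ 0 1/2 3/4 7/8 15/16 61/64 } R={ 31/32 1 } -> 123/128
step 9: add Red to get BRBBBBRBR; options L={ 0 1/2 3/4 7/8 15/16 61/64 } R={ 123/128 31/32 1 } -> 245/256
step 10: add Blue to get BRBBBBRBRB; options L={ 0 1/2 3/4 7/8 15/16 61/64 245/256 } R={ 123/128 31/32 1 } -> 491/512
step 11: add Red to get BRBBBBRBRBR; options L={ 0 1/2 3/4 7/8 15/16 61/64 245/256 } R={ 491/512 123/128 31/32 1 } -> 981/1024
step 12: add Red to get BRBBBBRBRBRR; options L={ 0 1/2 3/4 7/8 15/16 61/64 245/256 } R={ 981/1024 491/512 123/128 31/32 1 } -> 1961/2048
step 13: add Red to get BRBBBBRBRBRRR; options L={ 0 1/2 3/4 7/8 15/16 61/64 245/256 } R={ 1961/2048 981/1024 491/512 123/128 31/32 1 } -> 3921/4096
step 14: add Blue to get BRBBBBRBRBRRRB; options L={ 0 1/2 3/4 7/8 15/16 61/64 245/256 3921/4096 } R={ 1961/2048 981/1024 491/512 123/128 31/32 1 } -> 7843/8192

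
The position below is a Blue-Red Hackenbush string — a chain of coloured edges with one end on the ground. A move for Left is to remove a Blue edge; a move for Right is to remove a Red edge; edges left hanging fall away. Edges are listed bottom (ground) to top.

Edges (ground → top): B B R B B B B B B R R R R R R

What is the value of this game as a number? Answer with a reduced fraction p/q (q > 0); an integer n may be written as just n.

16257/8192

edge 1 of 15 (B): { 0 | none } so 1
edge 2 of 15 (B): { 0 1 | none } so 2
edge 3 of 15 (R): { 0 1 | 2 } so 3/2
edge 4 of 15 (B): { 0 1 3/2 | 2 } so 7/4
edge 5 of 15 (B): { 0 1 3/2 7/4 | 2 } so 15/8
edge 6 of 15 (B): { 0 1 3/2 7/4 15/8 | 2 } so 31/16
edge 7 of 15 (B): { 0 1 3/2 7/4 15/8 31/16 | 2 } so 63/32
edge 8 of 15 (B): { 0 1 3/2 7/4 15/8 31/16 63/32 | 2 } so 127/64
edge 9 of 15 (B): { 0 1 3/2 7/4 15/8 31/16 63/32 127/64 | 2 } so 255/128
edge 10 of 15 (R): { 0 1 3/2 7/4 15/8 31/16 63/32 127/64 | 255/128 2 } so 509/256
edge 11 of 15 (R): { 0 1 3/2 7/4 15/8 31/16 63/32 127/64 | 509/256 255/128 2 } so 1017/512
edge 12 of 15 (R): { 0 1 3/2 7/4 15/8 31/16 63/32 127/64 | 1017/512 509/256 255/128 2 } so 2033/1024
edge 13 of 15 (R): { 0 1 3/2 7/4 15/8 31/16 63/32 127/64 | 2033/1024 1017/512 509/256 255/128 2 } so 4065/2048
edge 14 of 15 (R): { 0 1 3/2 7/4 15/8 31/16 63/32 127/64 | 4065/2048 2033/1024 1017/512 509/256 255/128 2 } so 8129/4096
edge 15 of 15 (R): { 0 1 3/2 7/4 15/8 31/16 63/32 127/64 | 8129/4096 4065/2048 2033/1024 1017/512 509/256 255/128 2 } so 16257/8192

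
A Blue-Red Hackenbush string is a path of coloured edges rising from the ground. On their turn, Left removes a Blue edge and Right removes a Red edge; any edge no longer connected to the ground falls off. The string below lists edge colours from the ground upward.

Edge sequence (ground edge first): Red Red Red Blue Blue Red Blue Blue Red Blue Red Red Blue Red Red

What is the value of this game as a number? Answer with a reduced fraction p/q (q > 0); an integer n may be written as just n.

Build v(s[:k]) for k = 1..15, string s = Red Red Red Blue Blue Red Blue Blue Red Blue Red Red Blue Red Red.
step 1: add Red to get R; options L={ — } R={ 0 } = -1
step 2: add Red to get RR; options L={ — } R={ -1,0 } = -2
step 3: add Red to get RRR; options L={ — } R={ -2,-1,0 } = -3
step 4: add Blue to get RRRB; options L={ -3 } R={ -2,-1,0 } = -5/2
step 5: add Blue to get RRRBB; options L={ -3,-5/2 } R={ -2,-1,0 } = -9/4
step 6: add Red to get RRRBBR; options L={ -3,-5/2 } R={ -9/4,-2,-1,0 } = -19/8
step 7: add Blue to get RRRBBRB; options L={ -3,-5/2,-19/8 } R={ -9/4,-2,-1,0 } = -37/16
step 8: add Blue to get RRRBBRBB; options L={ -3,-5/2,-19/8,-37/16 } R={ -9/4,-2,-1,0 } = -73/32
step 9: add Red to get RRRBBRBBR; options L={ -3,-5/2,-19/8,-37/16 } R={ -73/32,-9/4,-2,-1,0 } = -147/64
step 10: add Blue to get RRRBBRBBRB; options L={ -3,-5/2,-19/8,-37/16,-147/64 } R={ -73/32,-9/4,-2,-1,0 } = -293/128
step 11: add Red to get RRRBBRBBRBR; options L={ -3,-5/2,-19/8,-37/16,-147/64 } R={ -293/128,-73/32,-9/4,-2,-1,0 } = -587/256
step 12: add Red to get RRRBBRBBRBRR; options L={ -3,-5/2,-19/8,-37/16,-147/64 } R={ -587/256,-293/128,-73/32,-9/4,-2,-1,0 } = -1175/512
step 13: add Blue to get RRRBBRBBRBRRB; options L={ -3,-5/2,-19/8,-37/16,-147/64,-1175/512 } R={ -587/256,-293/128,-73/32,-9/4,-2,-1,0 } = -2349/1024
step 14: add Red to get RRRBBRBBRBRRBR; options L={ -3,-5/2,-19/8,-37/16,-147/64,-1175/512 } R={ -2349/1024,-587/256,-293/128,-73/32,-9/4,-2,-1,0 } = -4699/2048
step 15: add Red to get RRRBBRBBRBRRBRR; options L={ -3,-5/2,-19/8,-37/16,-147/64,-1175/512 } R={ -4699/2048,-2349/1024,-587/256,-293/128,-73/32,-9/4,-2,-1,0 } = -9399/4096

-9399/4096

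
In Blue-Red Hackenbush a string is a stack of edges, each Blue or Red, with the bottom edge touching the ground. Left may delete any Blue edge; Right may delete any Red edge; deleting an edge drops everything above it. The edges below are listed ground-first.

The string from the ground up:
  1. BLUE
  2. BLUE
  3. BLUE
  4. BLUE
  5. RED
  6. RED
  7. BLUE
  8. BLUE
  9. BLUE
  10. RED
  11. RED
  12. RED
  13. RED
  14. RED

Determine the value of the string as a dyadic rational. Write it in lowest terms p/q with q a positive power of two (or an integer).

3521/1024

val_1 [B]  L=[0]  R=[(no moves)]  so 1
val_2 [BB]  L=[0 1]  R=[(no moves)]  so 2
val_3 [BBB]  L=[0 1 2]  R=[(no moves)]  so 3
val_4 [BBBB]  L=[0 1 2 3]  R=[(no moves)]  so 4
val_5 [BBBBR]  L=[0 1 2 3]  R=[4]  so 7/2
val_6 [BBBBRR]  L=[0 1 2 3]  R=[7/2 4]  so 13/4
val_7 [BBBBRRB]  L=[0 1 2 3 13/4]  R=[7/2 4]  so 27/8
val_8 [BBBBRRBB]  L=[0 1 2 3 13/4 27/8]  R=[7/2 4]  so 55/16
val_9 [BBBBRRBBB]  L=[0 1 2 3 13/4 27/8 55/16]  R=[7/2 4]  so 111/32
val_10 [BBBBRRBBBR]  L=[0 1 2 3 13/4 27/8 55/16]  R=[111/32 7/2 4]  so 221/64
val_11 [BBBBRRBBBRR]  L=[0 1 2 3 13/4 27/8 55/16]  R=[221/64 111/32 7/2 4]  so 441/128
val_12 [BBBBRRBBBRRR]  L=[0 1 2 3 13/4 27/8 55/16]  R=[441/128 221/64 111/32 7/2 4]  so 881/256
val_13 [BBBBRRBBBRRRR]  L=[0 1 2 3 13/4 27/8 55/16]  R=[881/256 441/128 221/64 111/32 7/2 4]  so 1761/512
val_14 [BBBBRRBBBRRRRR]  L=[0 1 2 3 13/4 27/8 55/16]  R=[1761/512 881/256 441/128 221/64 111/32 7/2 4]  so 3521/1024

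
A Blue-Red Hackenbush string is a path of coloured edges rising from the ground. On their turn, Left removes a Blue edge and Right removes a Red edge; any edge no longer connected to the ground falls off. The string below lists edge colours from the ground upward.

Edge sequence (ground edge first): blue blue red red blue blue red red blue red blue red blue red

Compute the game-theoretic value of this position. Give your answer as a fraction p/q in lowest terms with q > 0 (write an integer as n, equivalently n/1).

5717/4096

Recurse on prefixes of the 14-edge string blue blue red red blue blue red red blue red blue red blue red:
edge 1 of 14 (blue): { 0 | ∅ } → 1
edge 2 of 14 (blue): { 0, 1 | ∅ } → 2
edge 3 of 14 (red): { 0, 1 | 2 } → 3/2
edge 4 of 14 (red): { 0, 1 | 3/2, 2 } → 5/4
edge 5 of 14 (blue): { 0, 1, 5/4 | 3/2, 2 } → 11/8
edge 6 of 14 (blue): { 0, 1, 5/4, 11/8 | 3/2, 2 } → 23/16
edge 7 of 14 (red): { 0, 1, 5/4, 11/8 | 23/16, 3/2, 2 } → 45/32
edge 8 of 14 (red): { 0, 1, 5/4, 11/8 | 45/32, 23/16, 3/2, 2 } → 89/64
edge 9 of 14 (blue): { 0, 1, 5/4, 11/8, 89/64 | 45/32, 23/16, 3/2, 2 } → 179/128
edge 10 of 14 (red): { 0, 1, 5/4, 11/8, 89/64 | 179/128, 45/32, 23/16, 3/2, 2 } → 357/256
edge 11 of 14 (blue): { 0, 1, 5/4, 11/8, 89/64, 357/256 | 179/128, 45/32, 23/16, 3/2, 2 } → 715/512
edge 12 of 14 (red): { 0, 1, 5/4, 11/8, 89/64, 357/256 | 715/512, 179/128, 45/32, 23/16, 3/2, 2 } → 1429/1024
edge 13 of 14 (blue): { 0, 1, 5/4, 11/8, 89/64, 357/256, 1429/1024 | 715/512, 179/128, 45/32, 23/16, 3/2, 2 } → 2859/2048
edge 14 of 14 (red): { 0, 1, 5/4, 11/8, 89/64, 357/256, 1429/1024 | 2859/2048, 715/512, 179/128, 45/32, 23/16, 3/2, 2 } → 5717/4096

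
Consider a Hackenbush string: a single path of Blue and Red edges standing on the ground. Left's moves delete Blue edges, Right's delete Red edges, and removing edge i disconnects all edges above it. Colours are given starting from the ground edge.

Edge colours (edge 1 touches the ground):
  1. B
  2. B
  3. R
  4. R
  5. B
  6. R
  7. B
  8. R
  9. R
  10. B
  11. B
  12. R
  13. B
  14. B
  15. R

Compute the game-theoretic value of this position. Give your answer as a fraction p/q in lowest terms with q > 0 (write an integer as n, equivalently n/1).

10861/8192

val(B) = { 0 | (no moves) } — 1
val(BB) = { 0; 1 | (no moves) } — 2
val(BBR) = { 0; 1 | 2 } — 3/2
val(BBRR) = { 0; 1 | 3/2; 2 } — 5/4
val(BBRRB) = { 0; 1; 5/4 | 3/2; 2 } — 11/8
val(BBRRBR) = { 0; 1; 5/4 | 11/8; 3/2; 2 } — 21/16
val(BBRRBRB) = { 0; 1; 5/4; 21/16 | 11/8; 3/2; 2 } — 43/32
val(BBRRBRBR) = { 0; 1; 5/4; 21/16 | 43/32; 11/8; 3/2; 2 } — 85/64
val(BBRRBRBRR) = { 0; 1; 5/4; 21/16 | 85/64; 43/32; 11/8; 3/2; 2 } — 169/128
val(BBRRBRBRRB) = { 0; 1; 5/4; 21/16; 169/128 | 85/64; 43/32; 11/8; 3/2; 2 } — 339/256
val(BBRRBRBRRBB) = { 0; 1; 5/4; 21/16; 169/128; 339/256 | 85/64; 43/32; 11/8; 3/2; 2 } — 679/512
val(BBRRBRBRRBBR) = { 0; 1; 5/4; 21/16; 169/128; 339/256 | 679/512; 85/64; 43/32; 11/8; 3/2; 2 } — 1357/1024
val(BBRRBRBRRBBRB) = { 0; 1; 5/4; 21/16; 169/128; 339/256; 1357/1024 | 679/512; 85/64; 43/32; 11/8; 3/2; 2 } — 2715/2048
val(BBRRBRBRRBBRBB) = { 0; 1; 5/4; 21/16; 169/128; 339/256; 1357/1024; 2715/2048 | 679/512; 85/64; 43/32; 11/8; 3/2; 2 } — 5431/4096
val(BBRRBRBRRBBRBBR) = { 0; 1; 5/4; 21/16; 169/128; 339/256; 1357/1024; 2715/2048 | 5431/4096; 679/512; 85/64; 43/32; 11/8; 3/2; 2 } — 10861/8192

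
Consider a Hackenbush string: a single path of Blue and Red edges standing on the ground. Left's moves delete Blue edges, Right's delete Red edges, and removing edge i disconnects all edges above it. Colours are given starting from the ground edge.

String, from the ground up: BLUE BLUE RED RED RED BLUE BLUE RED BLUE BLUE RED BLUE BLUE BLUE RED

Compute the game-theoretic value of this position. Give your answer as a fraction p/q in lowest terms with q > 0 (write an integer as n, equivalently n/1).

B: Left { 0 }, Right { ∅ } → simplest 1
BB: Left { 0; 1 }, Right { ∅ } → simplest 2
BBR: Left { 0; 1 }, Right { 2 } → simplest 3/2
BBRR: Left { 0; 1 }, Right { 3/2; 2 } → simplest 5/4
BBRRR: Left { 0; 1 }, Right { 5/4; 3/2; 2 } → simplest 9/8
BBRRRB: Left { 0; 1; 9/8 }, Right { 5/4; 3/2; 2 } → simplest 19/16
BBRRRBB: Left { 0; 1; 9/8; 19/16 }, Right { 5/4; 3/2; 2 } → simplest 39/32
BBRRRBBR: Left { 0; 1; 9/8; 19/16 }, Right { 39/32; 5/4; 3/2; 2 } → simplest 77/64
BBRRRBBRB: Left { 0; 1; 9/8; 19/16; 77/64 }, Right { 39/32; 5/4; 3/2; 2 } → simplest 155/128
BBRRRBBRBB: Left { 0; 1; 9/8; 19/16; 77/64; 155/128 }, Right { 39/32; 5/4; 3/2; 2 } → simplest 311/256
BBRRRBBRBBR: Left { 0; 1; 9/8; 19/16; 77/64; 155/128 }, Right { 311/256; 39/32; 5/4; 3/2; 2 } → simplest 621/512
BBRRRBBRBBRB: Left { 0; 1; 9/8; 19/16; 77/64; 155/128; 621/512 }, Right { 311/256; 39/32; 5/4; 3/2; 2 } → simplest 1243/1024
BBRRRBBRBBRBB: Left { 0; 1; 9/8; 19/16; 77/64; 155/128; 621/512; 1243/1024 }, Right { 311/256; 39/32; 5/4; 3/2; 2 } → simplest 2487/2048
BBRRRBBRBBRBBB: Left { 0; 1; 9/8; 19/16; 77/64; 155/128; 621/512; 1243/1024; 2487/2048 }, Right { 311/256; 39/32; 5/4; 3/2; 2 } → simplest 4975/4096
BBRRRBBRBBRBBBR: Left { 0; 1; 9/8; 19/16; 77/64; 155/128; 621/512; 1243/1024; 2487/2048 }, Right { 4975/4096; 311/256; 39/32; 5/4; 3/2; 2 } → simplest 9949/8192

9949/8192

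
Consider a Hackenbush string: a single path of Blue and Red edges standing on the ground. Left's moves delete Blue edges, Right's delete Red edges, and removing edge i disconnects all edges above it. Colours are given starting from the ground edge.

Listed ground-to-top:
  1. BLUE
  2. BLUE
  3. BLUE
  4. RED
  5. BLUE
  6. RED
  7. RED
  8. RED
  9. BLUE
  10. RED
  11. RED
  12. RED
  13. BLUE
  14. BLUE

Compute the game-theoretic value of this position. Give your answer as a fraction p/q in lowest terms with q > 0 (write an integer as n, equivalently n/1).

5191/2048

1 of 14 · B · max L 0 · min R +∞ => 1
2 of 14 · BB · max L 1 · min R +∞ => 2
3 of 14 · BBB · max L 2 · min R +∞ => 3
4 of 14 · BBBR · max L 2 · min R 3 => 5/2
5 of 14 · BBBRB · max L 5/2 · min R 3 => 11/4
6 of 14 · BBBRBR · max L 5/2 · min R 11/4 => 21/8
7 of 14 · BBBRBRR · max L 5/2 · min R 21/8 => 41/16
8 of 14 · BBBRBRRR · max L 5/2 · min R 41/16 => 81/32
9 of 14 · BBBRBRRRB · max L 81/32 · min R 41/16 => 163/64
10 of 14 · BBBRBRRRBR · max L 81/32 · min R 163/64 => 325/128
11 of 14 · BBBRBRRRBRR · max L 81/32 · min R 325/128 => 649/256
12 of 14 · BBBRBRRRBRRR · max L 81/32 · min R 649/256 => 1297/512
13 of 14 · BBBRBRRRBRRRB · max L 1297/512 · min R 649/256 => 2595/1024
14 of 14 · BBBRBRRRBRRRBB · max L 2595/1024 · min R 649/256 => 5191/2048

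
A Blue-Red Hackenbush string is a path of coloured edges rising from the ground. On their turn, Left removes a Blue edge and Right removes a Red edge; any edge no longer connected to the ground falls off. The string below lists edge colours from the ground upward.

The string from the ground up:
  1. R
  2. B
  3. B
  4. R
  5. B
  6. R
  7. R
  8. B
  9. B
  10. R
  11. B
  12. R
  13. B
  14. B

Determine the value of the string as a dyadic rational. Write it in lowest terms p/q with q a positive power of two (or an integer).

Prefix values for R B B R B R R B B R B R B B via {L|R} + simplicity:
step 1: add R to get R; options L={ — } R={ 0 } gives -1
step 2: add B to get RB; options L={ -1 } R={ 0 } gives -1/2
step 3: add B to get RBB; options L={ -1 -1/2 } R={ 0 } gives -1/4
step 4: add R to get RBBR; options L={ -1 -1/2 } R={ -1/4 0 } gives -3/8
step 5: add B to get RBBRB; options L={ -1 -1/2 -3/8 } R={ -1/4 0 } gives -5/16
step 6: add R to get RBBRBR; options L={ -1 -1/2 -3/8 } R={ -5/16 -1/4 0 } gives -11/32
step 7: add R to get RBBRBRR; options L={ -1 -1/2 -3/8 } R={ -11/32 -5/16 -1/4 0 } gives -23/64
step 8: add B to get RBBRBRRB; options L={ -1 -1/2 -3/8 -23/64 } R={ -11/32 -5/16 -1/4 0 } gives -45/128
step 9: add B to get RBBRBRRBB; options L={ -1 -1/2 -3/8 -23/64 -45/128 } R={ -11/32 -5/16 -1/4 0 } gives -89/256
step 10: add R to get RBBRBRRBBR; options L={ -1 -1/2 -3/8 -23/64 -45/128 } R={ -89/256 -11/32 -5/16 -1/4 0 } gives -179/512
step 11: add B to get RBBRBRRBBRB; options L={ -1 -1/2 -3/8 -23/64 -45/128 -179/512 } R={ -89/256 -11/32 -5/16 -1/4 0 } gives -357/1024
step 12: add R to get RBBRBRRBBRBR; options L={ -1 -1/2 -3/8 -23/64 -45/128 -179/512 } R={ -357/1024 -89/256 -11/32 -5/16 -1/4 0 } gives -715/2048
step 13: add B to get RBBRBRRBBRBRB; options L={ -1 -1/2 -3/8 -23/64 -45/128 -179/512 -715/2048 } R={ -357/1024 -89/256 -11/32 -5/16 -1/4 0 } gives -1429/4096
step 14: add B to get RBBRBRRBBRBRBB; options L={ -1 -1/2 -3/8 -23/64 -45/128 -179/512 -715/2048 -1429/4096 } R={ -357/1024 -89/256 -11/32 -5/16 -1/4 0 } gives -2857/8192

-2857/8192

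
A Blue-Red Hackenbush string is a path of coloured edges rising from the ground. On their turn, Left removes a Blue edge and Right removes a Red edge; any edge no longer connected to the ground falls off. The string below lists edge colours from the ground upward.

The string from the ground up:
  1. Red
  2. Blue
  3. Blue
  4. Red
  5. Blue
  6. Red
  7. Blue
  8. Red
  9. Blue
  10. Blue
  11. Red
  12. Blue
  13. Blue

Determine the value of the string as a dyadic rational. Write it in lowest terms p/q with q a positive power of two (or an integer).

Recurse on prefixes of the 13-edge string Red Blue Blue Red Blue Red Blue Red Blue Blue Red Blue Blue:
edge 1 of 13 (Red): { none | 0 } => -1
edge 2 of 13 (Blue): { -1 | 0 } => -1/2
edge 3 of 13 (Blue): { -1, -1/2 | 0 } => -1/4
edge 4 of 13 (Red): { -1, -1/2 | -1/4, 0 } => -3/8
edge 5 of 13 (Blue): { -1, -1/2, -3/8 | -1/4, 0 } => -5/16
edge 6 of 13 (Red): { -1, -1/2, -3/8 | -5/16, -1/4, 0 } => -11/32
edge 7 of 13 (Blue): { -1, -1/2, -3/8, -11/32 | -5/16, -1/4, 0 } => -21/64
edge 8 of 13 (Red): { -1, -1/2, -3/8, -11/32 | -21/64, -5/16, -1/4, 0 } => -43/128
edge 9 of 13 (Blue): { -1, -1/2, -3/8, -11/32, -43/128 | -21/64, -5/16, -1/4, 0 } => -85/256
edge 10 of 13 (Blue): { -1, -1/2, -3/8, -11/32, -43/128, -85/256 | -21/64, -5/16, -1/4, 0 } => -169/512
edge 11 of 13 (Red): { -1, -1/2, -3/8, -11/32, -43/128, -85/256 | -169/512, -21/64, -5/16, -1/4, 0 } => -339/1024
edge 12 of 13 (Blue): { -1, -1/2, -3/8, -11/32, -43/128, -85/256, -339/1024 | -169/512, -21/64, -5/16, -1/4, 0 } => -677/2048
edge 13 of 13 (Blue): { -1, -1/2, -3/8, -11/32, -43/128, -85/256, -339/1024, -677/2048 | -169/512, -21/64, -5/16, -1/4, 0 } => -1353/4096

-1353/4096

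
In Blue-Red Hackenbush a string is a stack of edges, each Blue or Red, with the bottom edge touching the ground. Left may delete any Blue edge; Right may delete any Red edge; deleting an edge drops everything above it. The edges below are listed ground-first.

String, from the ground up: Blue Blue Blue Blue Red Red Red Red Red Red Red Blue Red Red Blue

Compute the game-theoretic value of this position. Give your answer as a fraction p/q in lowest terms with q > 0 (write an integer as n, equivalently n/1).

6163/2048

Prefix values for Blue Blue Blue Blue Red Red Red Red Red Red Red Blue Red Red Blue via {L|R} + simplicity:
B: Left { 0 }, Right { — } so simplest 1
BB: Left { 0, 1 }, Right { — } so simplest 2
BBB: Left { 0, 1, 2 }, Right { — } so simplest 3
BBBB: Left { 0, 1, 2, 3 }, Right { — } so simplest 4
BBBBR: Left { 0, 1, 2, 3 }, Right { 4 } so simplest 7/2
BBBBRR: Left { 0, 1, 2, 3 }, Right { 7/2, 4 } so simplest 13/4
BBBBRRR: Left { 0, 1, 2, 3 }, Right { 13/4, 7/2, 4 } so simplest 25/8
BBBBRRRR: Left { 0, 1, 2, 3 }, Right { 25/8, 13/4, 7/2, 4 } so simplest 49/16
BBBBRRRRR: Left { 0, 1, 2, 3 }, Right { 49/16, 25/8, 13/4, 7/2, 4 } so simplest 97/32
BBBBRRRRRR: Left { 0, 1, 2, 3 }, Right { 97/32, 49/16, 25/8, 13/4, 7/2, 4 } so simplest 193/64
BBBBRRRRRRR: Left { 0, 1, 2, 3 }, Right { 193/64, 97/32, 49/16, 25/8, 13/4, 7/2, 4 } so simplest 385/128
BBBBRRRRRRRB: Left { 0, 1, 2, 3, 385/128 }, Right { 193/64, 97/32, 49/16, 25/8, 13/4, 7/2, 4 } so simplest 771/256
BBBBRRRRRRRBR: Left { 0, 1, 2, 3, 385/128 }, Right { 771/256, 193/64, 97/32, 49/16, 25/8, 13/4, 7/2, 4 } so simplest 1541/512
BBBBRRRRRRRBRR: Left { 0, 1, 2, 3, 385/128 }, Right { 1541/512, 771/256, 193/64, 97/32, 49/16, 25/8, 13/4, 7/2, 4 } so simplest 3081/1024
BBBBRRRRRRRBRRB: Left { 0, 1, 2, 3, 385/128, 3081/1024 }, Right { 1541/512, 771/256, 193/64, 97/32, 49/16, 25/8, 13/4, 7/2, 4 } so simplest 6163/2048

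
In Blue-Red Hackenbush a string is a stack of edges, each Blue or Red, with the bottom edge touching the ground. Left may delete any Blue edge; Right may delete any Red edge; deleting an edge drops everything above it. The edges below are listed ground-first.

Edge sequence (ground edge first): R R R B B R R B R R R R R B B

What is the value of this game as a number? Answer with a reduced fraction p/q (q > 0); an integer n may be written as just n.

Build v(s[:k]) for k = 1..15, string s = R R R B B R R B R R R R R B B.
edge 1 of 15 (R): { · | 0 } → -1
edge 2 of 15 (R): { · | -1, 0 } → -2
edge 3 of 15 (R): { · | -2, -1, 0 } → -3
edge 4 of 15 (B): { -3 | -2, -1, 0 } → -5/2
edge 5 of 15 (B): { -3, -5/2 | -2, -1, 0 } → -9/4
edge 6 of 15 (R): { -3, -5/2 | -9/4, -2, -1, 0 } → -19/8
edge 7 of 15 (R): { -3, -5/2 | -19/8, -9/4, -2, -1, 0 } → -39/16
edge 8 of 15 (B): { -3, -5/2, -39/16 | -19/8, -9/4, -2, -1, 0 } → -77/32
edge 9 of 15 (R): { -3, -5/2, -39/16 | -77/32, -19/8, -9/4, -2, -1, 0 } → -155/64
edge 10 of 15 (R): { -3, -5/2, -39/16 | -155/64, -77/32, -19/8, -9/4, -2, -1, 0 } → -311/128
edge 11 of 15 (R): { -3, -5/2, -39/16 | -311/128, -155/64, -77/32, -19/8, -9/4, -2, -1, 0 } → -623/256
edge 12 of 15 (R): { -3, -5/2, -39/16 | -623/256, -311/128, -155/64, -77/32, -19/8, -9/4, -2, -1, 0 } → -1247/512
edge 13 of 15 (R): { -3, -5/2, -39/16 | -1247/512, -623/256, -311/128, -155/64, -77/32, -19/8, -9/4, -2, -1, 0 } → -2495/1024
edge 14 of 15 (B): { -3, -5/2, -39/16, -2495/1024 | -1247/512, -623/256, -311/128, -155/64, -77/32, -19/8, -9/4, -2, -1, 0 } → -4989/2048
edge 15 of 15 (B): { -3, -5/2, -39/16, -2495/1024, -4989/2048 | -1247/512, -623/256, -311/128, -155/64, -77/32, -19/8, -9/4, -2, -1, 0 } → -9977/4096

-9977/4096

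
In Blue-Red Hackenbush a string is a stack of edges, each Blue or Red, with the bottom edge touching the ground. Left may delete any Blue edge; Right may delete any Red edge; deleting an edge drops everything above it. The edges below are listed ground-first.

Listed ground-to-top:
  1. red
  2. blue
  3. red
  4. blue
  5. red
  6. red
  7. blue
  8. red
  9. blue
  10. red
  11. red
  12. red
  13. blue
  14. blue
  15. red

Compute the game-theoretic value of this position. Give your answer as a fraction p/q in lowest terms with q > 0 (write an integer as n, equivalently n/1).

Build g(s[:k]) for k = 1..15, string s = red blue red blue red red blue red blue red red red blue blue red.
1 of 15 · r · max L −∞ · min R 0 gives -1
2 of 15 · rb · max L -1 · min R 0 gives -1/2
3 of 15 · rbr · max L -1 · min R -1/2 gives -3/4
4 of 15 · rbrb · max L -3/4 · min R -1/2 gives -5/8
5 of 15 · rbrbr · max L -3/4 · min R -5/8 gives -11/16
6 of 15 · rbrbrr · max L -3/4 · min R -11/16 gives -23/32
7 of 15 · rbrbrrb · max L -23/32 · min R -11/16 gives -45/64
8 of 15 · rbrbrrbr · max L -23/32 · min R -45/64 gives -91/128
9 of 15 · rbrbrrbrb · max L -91/128 · min R -45/64 gives -181/256
10 of 15 · rbrbrrbrbr · max L -91/128 · min R -181/256 gives -363/512
11 of 15 · rbrbrrbrbrr · max L -91/128 · min R -363/512 gives -727/1024
12 of 15 · rbrbrrbrbrrr · max L -91/128 · min R -727/1024 gives -1455/2048
13 of 15 · rbrbrrbrbrrrb · max L -1455/2048 · min R -727/1024 gives -2909/4096
14 of 15 · rbrbrrbrbrrrbb · max L -2909/4096 · min R -727/1024 gives -5817/8192
15 of 15 · rbrbrrbrbrrrbbr · max L -2909/4096 · min R -5817/8192 gives -11635/16384

-11635/16384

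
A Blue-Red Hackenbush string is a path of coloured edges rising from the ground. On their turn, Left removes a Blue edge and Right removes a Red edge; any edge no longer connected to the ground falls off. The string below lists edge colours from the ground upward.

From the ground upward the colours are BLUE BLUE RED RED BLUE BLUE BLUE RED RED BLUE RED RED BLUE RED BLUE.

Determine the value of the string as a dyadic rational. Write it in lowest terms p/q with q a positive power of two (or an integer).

step 1: add BLUE to get B; options L={ 0 } R={ · } gives 1
step 2: add BLUE to get BB; options L={ 0; 1 } R={ · } gives 2
step 3: add RED to get BBR; options L={ 0; 1 } R={ 2 } gives 3/2
step 4: add RED to get BBRR; options L={ 0; 1 } R={ 3/2; 2 } gives 5/4
step 5: add BLUE to get BBRRB; options L={ 0; 1; 5/4 } R={ 3/2; 2 } gives 11/8
step 6: add BLUE to get BBRRBB; options L={ 0; 1; 5/4; 11/8 } R={ 3/2; 2 } gives 23/16
step 7: add BLUE to get BBRRBBB; options L={ 0; 1; 5/4; 11/8; 23/16 } R={ 3/2; 2 } gives 47/32
step 8: add RED to get BBRRBBBR; options L={ 0; 1; 5/4; 11/8; 23/16 } R={ 47/32; 3/2; 2 } gives 93/64
step 9: add RED to get BBRRBBBRR; options L={ 0; 1; 5/4; 11/8; 23/16 } R={ 93/64; 47/32; 3/2; 2 } gives 185/128
step 10: add BLUE to get BBRRBBBRRB; options L={ 0; 1; 5/4; 11/8; 23/16; 185/128 } R={ 93/64; 47/32; 3/2; 2 } gives 371/256
step 11: add RED to get BBRRBBBRRBR; options L={ 0; 1; 5/4; 11/8; 23/16; 185/128 } R={ 371/256; 93/64; 47/32; 3/2; 2 } gives 741/512
step 12: add RED to get BBRRBBBRRBRR; options L={ 0; 1; 5/4; 11/8; 23/16; 185/128 } R={ 741/512; 371/256; 93/64; 47/32; 3/2; 2 } gives 1481/1024
step 13: add BLUE to get BBRRBBBRRBRRB; options L={ 0; 1; 5/4; 11/8; 23/16; 185/128; 1481/1024 } R={ 741/512; 371/256; 93/64; 47/32; 3/2; 2 } gives 2963/2048
step 14: add RED to get BBRRBBBRRBRRBR; options L={ 0; 1; 5/4; 11/8; 23/16; 185/128; 1481/1024 } R={ 2963/2048; 741/512; 371/256; 93/64; 47/32; 3/2; 2 } gives 5925/4096
step 15: add BLUE to get BBRRBBBRRBRRBRB; options L={ 0; 1; 5/4; 11/8; 23/16; 185/128; 1481/1024; 5925/4096 } R={ 2963/2048; 741/512; 371/256; 93/64; 47/32; 3/2; 2 } gives 11851/8192

11851/8192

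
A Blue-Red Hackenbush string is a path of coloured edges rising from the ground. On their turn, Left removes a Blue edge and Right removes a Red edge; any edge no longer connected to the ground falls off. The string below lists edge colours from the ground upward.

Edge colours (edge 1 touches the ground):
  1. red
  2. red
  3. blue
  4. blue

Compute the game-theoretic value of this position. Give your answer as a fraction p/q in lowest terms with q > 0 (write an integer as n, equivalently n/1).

-5/4

edge 1 of 4 (red): { · | 0 } → -1
edge 2 of 4 (red): { · | -1 0 } → -2
edge 3 of 4 (blue): { -2 | -1 0 } → -3/2
edge 4 of 4 (blue): { -2 -3/2 | -1 0 } → -5/4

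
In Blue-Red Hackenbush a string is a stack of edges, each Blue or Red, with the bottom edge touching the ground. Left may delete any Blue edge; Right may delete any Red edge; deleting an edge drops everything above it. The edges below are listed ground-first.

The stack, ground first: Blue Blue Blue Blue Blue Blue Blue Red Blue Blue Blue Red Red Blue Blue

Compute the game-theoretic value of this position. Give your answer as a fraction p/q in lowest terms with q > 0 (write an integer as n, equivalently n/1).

1767/256

1 of 15 · B · max L 0 · min R +∞ → 1
2 of 15 · BB · max L 1 · min R +∞ → 2
3 of 15 · BBB · max L 2 · min R +∞ → 3
4 of 15 · BBBB · max L 3 · min R +∞ → 4
5 of 15 · BBBBB · max L 4 · min R +∞ → 5
6 of 15 · BBBBBB · max L 5 · min R +∞ → 6
7 of 15 · BBBBBBB · max L 6 · min R +∞ → 7
8 of 15 · BBBBBBBR · max L 6 · min R 7 → 13/2
9 of 15 · BBBBBBBRB · max L 13/2 · min R 7 → 27/4
10 of 15 · BBBBBBBRBB · max L 27/4 · min R 7 → 55/8
11 of 15 · BBBBBBBRBBB · max L 55/8 · min R 7 → 111/16
12 of 15 · BBBBBBBRBBBR · max L 55/8 · min R 111/16 → 221/32
13 of 15 · BBBBBBBRBBBRR · max L 55/8 · min R 221/32 → 441/64
14 of 15 · BBBBBBBRBBBRRB · max L 441/64 · min R 221/32 → 883/128
15 of 15 · BBBBBBBRBBBRRBB · max L 883/128 · min R 221/32 → 1767/256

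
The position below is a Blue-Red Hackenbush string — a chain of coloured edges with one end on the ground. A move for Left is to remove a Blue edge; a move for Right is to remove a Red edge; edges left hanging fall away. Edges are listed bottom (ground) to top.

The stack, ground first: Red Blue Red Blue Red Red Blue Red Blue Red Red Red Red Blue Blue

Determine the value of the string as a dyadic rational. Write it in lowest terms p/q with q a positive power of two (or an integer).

Recurse on prefixes of the 15-edge string Red Blue Red Blue Red Red Blue Red Blue Red Red Red Red Blue Blue:
g(R) = {  | 0 } ⇒ -1
g(RB) = { -1 | 0 } ⇒ -1/2
g(RBR) = { -1 | -1/2; 0 } ⇒ -3/4
g(RBRB) = { -1; -3/4 | -1/2; 0 } ⇒ -5/8
g(RBRBR) = { -1; -3/4 | -5/8; -1/2; 0 } ⇒ -11/16
g(RBRBRR) = { -1; -3/4 | -11/16; -5/8; -1/2; 0 } ⇒ -23/32
g(RBRBRRB) = { -1; -3/4; -23/32 | -11/16; -5/8; -1/2; 0 } ⇒ -45/64
g(RBRBRRBR) = { -1; -3/4; -23/32 | -45/64; -11/16; -5/8; -1/2; 0 } ⇒ -91/128
g(RBRBRRBRB) = { -1; -3/4; -23/32; -91/128 | -45/64; -11/16; -5/8; -1/2; 0 } ⇒ -181/256
g(RBRBRRBRBR) = { -1; -3/4; -23/32; -91/128 | -181/256; -45/64; -11/16; -5/8; -1/2; 0 } ⇒ -363/512
g(RBRBRRBRBRR) = { -1; -3/4; -23/32; -91/128 | -363/512; -181/256; -45/64; -11/16; -5/8; -1/2; 0 } ⇒ -727/1024
g(RBRBRRBRBRRR) = { -1; -3/4; -23/32; -91/128 | -727/1024; -363/512; -181/256; -45/64; -11/16; -5/8; -1/2; 0 } ⇒ -1455/2048
g(RBRBRRBRBRRRR) = { -1; -3/4; -23/32; -91/128 | -1455/2048; -727/1024; -363/512; -181/256; -45/64; -11/16; -5/8; -1/2; 0 } ⇒ -2911/4096
g(RBRBRRBRBRRRRB) = { -1; -3/4; -23/32; -91/128; -2911/4096 | -1455/2048; -727/1024; -363/512; -181/256; -45/64; -11/16; -5/8; -1/2; 0 } ⇒ -5821/8192
g(RBRBRRBRBRRRRBB) = { -1; -3/4; -23/32; -91/128; -2911/4096; -5821/8192 | -1455/2048; -727/1024; -363/512; -181/256; -45/64; -11/16; -5/8; -1/2; 0 } ⇒ -11641/16384

-11641/16384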